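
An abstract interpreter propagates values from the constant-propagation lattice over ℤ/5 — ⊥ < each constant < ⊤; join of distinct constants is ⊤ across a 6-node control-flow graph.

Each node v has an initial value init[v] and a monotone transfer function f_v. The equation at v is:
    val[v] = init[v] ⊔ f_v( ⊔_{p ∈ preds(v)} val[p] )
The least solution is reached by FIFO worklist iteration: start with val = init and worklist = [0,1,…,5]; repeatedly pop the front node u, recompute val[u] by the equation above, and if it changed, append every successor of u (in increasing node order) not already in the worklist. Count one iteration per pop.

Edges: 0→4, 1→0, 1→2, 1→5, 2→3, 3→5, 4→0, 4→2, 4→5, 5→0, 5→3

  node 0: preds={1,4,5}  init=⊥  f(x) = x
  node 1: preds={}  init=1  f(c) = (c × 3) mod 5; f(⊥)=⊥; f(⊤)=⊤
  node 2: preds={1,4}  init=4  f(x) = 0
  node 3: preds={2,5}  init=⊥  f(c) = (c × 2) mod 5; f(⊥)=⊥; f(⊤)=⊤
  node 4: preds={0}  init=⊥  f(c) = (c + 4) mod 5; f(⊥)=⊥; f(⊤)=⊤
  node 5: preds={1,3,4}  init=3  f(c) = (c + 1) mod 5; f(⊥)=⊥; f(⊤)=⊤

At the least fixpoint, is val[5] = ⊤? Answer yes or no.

yes

Worklist (9 pops):
  #1 pop 0: in=⊤ → ⊤ (was ⊥); enqueue []
  #2 pop 1: in=⊥ → 1 (no change)
  #3 pop 2: in=1 → ⊤ (was 4); enqueue []
  #4 pop 3: in=⊤ → ⊤ (was ⊥); enqueue []
  #5 pop 4: in=⊤ → ⊤ (was ⊥); enqueue [0,2]
  #6 pop 5: in=⊤ → ⊤ (was 3); enqueue [3]
  #7 pop 0: in=⊤ → ⊤ (no change)
  #8 pop 2: in=⊤ → ⊤ (no change)
  #9 pop 3: in=⊤ → ⊤ (no change)

Fixpoint:
  val[0] = ⊤
  val[1] = 1
  val[2] = ⊤
  val[3] = ⊤
  val[4] = ⊤
  val[5] = ⊤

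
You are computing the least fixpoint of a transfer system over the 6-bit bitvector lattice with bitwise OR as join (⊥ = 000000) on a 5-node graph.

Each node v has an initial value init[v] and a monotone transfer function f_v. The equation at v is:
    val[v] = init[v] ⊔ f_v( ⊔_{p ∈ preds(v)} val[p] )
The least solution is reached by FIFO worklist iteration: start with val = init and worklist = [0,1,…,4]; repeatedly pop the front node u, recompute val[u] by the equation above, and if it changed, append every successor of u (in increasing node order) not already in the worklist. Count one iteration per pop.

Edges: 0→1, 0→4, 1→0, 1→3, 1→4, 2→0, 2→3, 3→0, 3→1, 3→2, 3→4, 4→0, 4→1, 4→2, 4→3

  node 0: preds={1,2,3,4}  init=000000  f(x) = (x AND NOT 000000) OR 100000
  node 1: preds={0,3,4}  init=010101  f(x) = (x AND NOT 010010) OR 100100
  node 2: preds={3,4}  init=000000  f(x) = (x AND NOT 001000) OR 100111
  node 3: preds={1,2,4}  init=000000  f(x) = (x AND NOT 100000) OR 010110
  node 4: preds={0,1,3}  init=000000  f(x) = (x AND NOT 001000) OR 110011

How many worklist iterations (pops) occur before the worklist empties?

11

Iteration log — 11 steps:
  step 1. node 0  ⊔preds=010101  new=110101  old=000000  +wl: 
  step 2. node 1  ⊔preds=110101  new=110101  old=010101  +wl: 0
  step 3. node 2  ⊔preds=000000  new=100111  old=000000  +wl: 
  step 4. node 3  ⊔preds=110111  new=010111  old=000000  +wl: 1,2
  step 5. node 4  ⊔preds=110111  new=110111  old=000000  +wl: 3
  step 6. node 0  ⊔preds=110111  new=110111  old=110101  +wl: 4
  step 7. node 1  ⊔preds=110111  new=110101  stable
  step 8. node 2  ⊔preds=110111  new=110111  old=100111  +wl: 0
  step 9. node 3  ⊔preds=110111  new=010111  stable
  step 10. node 4  ⊔preds=110111  new=110111  stable
  step 11. node 0  ⊔preds=110111  new=110111  stable

Least fixpoint reached:
  node 0: 110111
  node 1: 110101
  node 2: 110111
  node 3: 010111
  node 4: 110111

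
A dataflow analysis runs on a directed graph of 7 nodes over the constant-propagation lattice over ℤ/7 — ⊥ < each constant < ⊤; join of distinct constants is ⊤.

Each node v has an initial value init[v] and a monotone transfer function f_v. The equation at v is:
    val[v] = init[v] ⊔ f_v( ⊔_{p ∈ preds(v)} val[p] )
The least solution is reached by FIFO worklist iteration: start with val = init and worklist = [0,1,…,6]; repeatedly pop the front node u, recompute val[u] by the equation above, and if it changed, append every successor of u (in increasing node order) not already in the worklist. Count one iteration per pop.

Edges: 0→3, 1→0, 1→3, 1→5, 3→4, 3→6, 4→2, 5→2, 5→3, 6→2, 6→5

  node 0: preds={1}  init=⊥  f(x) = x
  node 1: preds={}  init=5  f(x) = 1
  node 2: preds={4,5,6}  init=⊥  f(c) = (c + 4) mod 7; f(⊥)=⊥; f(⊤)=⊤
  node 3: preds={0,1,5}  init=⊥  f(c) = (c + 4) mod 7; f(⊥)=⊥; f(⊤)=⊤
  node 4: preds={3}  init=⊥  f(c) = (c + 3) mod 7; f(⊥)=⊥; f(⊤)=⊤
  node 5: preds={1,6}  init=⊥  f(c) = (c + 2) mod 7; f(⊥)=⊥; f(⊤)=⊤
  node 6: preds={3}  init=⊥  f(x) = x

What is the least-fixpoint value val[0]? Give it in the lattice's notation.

⊤

Iteration log — 11 steps:
  step 1. node 0  ⊔preds=5  new=5  old=⊥  +wl: 
  step 2. node 1  ⊔preds=⊥  new=⊤  old=5  +wl: 0
  step 3. node 2  ⊔preds=⊥  new=⊥  stable
  step 4. node 3  ⊔preds=⊤  new=⊤  old=⊥  +wl: 
  step 5. node 4  ⊔preds=⊤  new=⊤  old=⊥  +wl: 2
  step 6. node 5  ⊔preds=⊤  new=⊤  old=⊥  +wl: 3
  step 7. node 6  ⊔preds=⊤  new=⊤  old=⊥  +wl: 5
  step 8. node 0  ⊔preds=⊤  new=⊤  old=5  +wl: 
  step 9. node 2  ⊔preds=⊤  new=⊤  old=⊥  +wl: 
  step 10. node 3  ⊔preds=⊤  new=⊤  stable
  step 11. node 5  ⊔preds=⊤  new=⊤  stable

Least fixpoint reached:
  node 0: ⊤
  node 1: ⊤
  node 2: ⊤
  node 3: ⊤
  node 4: ⊤
  node 5: ⊤
  node 6: ⊤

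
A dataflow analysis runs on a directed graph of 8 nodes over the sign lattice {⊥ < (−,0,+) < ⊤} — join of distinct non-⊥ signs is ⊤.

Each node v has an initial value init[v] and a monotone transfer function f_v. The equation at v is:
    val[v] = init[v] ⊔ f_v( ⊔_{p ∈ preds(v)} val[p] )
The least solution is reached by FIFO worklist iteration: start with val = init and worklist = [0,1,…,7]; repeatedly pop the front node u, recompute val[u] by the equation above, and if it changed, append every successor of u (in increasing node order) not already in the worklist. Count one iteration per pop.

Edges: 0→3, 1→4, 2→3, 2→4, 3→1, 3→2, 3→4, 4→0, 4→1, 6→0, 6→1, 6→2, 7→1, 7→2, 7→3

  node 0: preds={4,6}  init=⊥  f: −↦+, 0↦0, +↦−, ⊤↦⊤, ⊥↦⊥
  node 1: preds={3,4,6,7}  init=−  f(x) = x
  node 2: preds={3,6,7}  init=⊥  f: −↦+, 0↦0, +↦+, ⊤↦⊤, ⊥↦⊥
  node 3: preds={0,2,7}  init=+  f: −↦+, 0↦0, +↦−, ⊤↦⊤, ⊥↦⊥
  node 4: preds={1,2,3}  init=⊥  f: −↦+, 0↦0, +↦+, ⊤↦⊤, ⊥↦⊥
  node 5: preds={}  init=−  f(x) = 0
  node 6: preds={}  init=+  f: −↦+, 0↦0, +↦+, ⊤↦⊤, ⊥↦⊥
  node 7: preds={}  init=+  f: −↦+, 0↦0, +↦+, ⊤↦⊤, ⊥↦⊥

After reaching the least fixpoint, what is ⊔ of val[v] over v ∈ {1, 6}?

Worklist (13 pops):
  #1 pop 0: in=+ → − (was ⊥); enqueue []
  #2 pop 1: in=+ → ⊤ (was −); enqueue []
  #3 pop 2: in=+ → + (was ⊥); enqueue []
  #4 pop 3: in=⊤ → ⊤ (was +); enqueue [1,2]
  #5 pop 4: in=⊤ → ⊤ (was ⊥); enqueue [0]
  #6 pop 5: in=⊥ → ⊤ (was −); enqueue []
  #7 pop 6: in=⊥ → + (no change)
  #8 pop 7: in=⊥ → + (no change)
  #9 pop 1: in=⊤ → ⊤ (no change)
  #10 pop 2: in=⊤ → ⊤ (was +); enqueue [3,4]
  #11 pop 0: in=⊤ → ⊤ (was −); enqueue []
  #12 pop 3: in=⊤ → ⊤ (no change)
  #13 pop 4: in=⊤ → ⊤ (no change)

Fixpoint:
  val[0] = ⊤
  val[1] = ⊤
  val[2] = ⊤
  val[3] = ⊤
  val[4] = ⊤
  val[5] = ⊤
  val[6] = +
  val[7] = +

⊤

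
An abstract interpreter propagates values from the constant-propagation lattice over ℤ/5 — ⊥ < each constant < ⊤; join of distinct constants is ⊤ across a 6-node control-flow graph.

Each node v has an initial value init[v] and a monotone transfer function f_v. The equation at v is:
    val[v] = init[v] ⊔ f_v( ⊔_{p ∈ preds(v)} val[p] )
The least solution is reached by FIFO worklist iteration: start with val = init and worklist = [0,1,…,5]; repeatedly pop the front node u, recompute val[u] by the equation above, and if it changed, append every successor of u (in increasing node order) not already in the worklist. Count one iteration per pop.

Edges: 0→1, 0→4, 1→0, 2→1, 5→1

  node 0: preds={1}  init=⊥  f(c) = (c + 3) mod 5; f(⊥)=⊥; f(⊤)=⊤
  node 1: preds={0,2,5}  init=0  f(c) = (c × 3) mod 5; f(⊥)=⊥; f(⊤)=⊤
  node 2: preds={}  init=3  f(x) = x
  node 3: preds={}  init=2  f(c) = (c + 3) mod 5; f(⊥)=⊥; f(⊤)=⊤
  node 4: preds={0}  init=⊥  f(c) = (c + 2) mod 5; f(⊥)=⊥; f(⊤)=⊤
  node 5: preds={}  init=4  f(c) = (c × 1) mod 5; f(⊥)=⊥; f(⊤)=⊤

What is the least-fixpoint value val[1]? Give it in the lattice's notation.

Iteration log — 9 steps:
  step 1. node 0  ⊔preds=0  new=3  old=⊥  +wl: 
  step 2. node 1  ⊔preds=⊤  new=⊤  old=0  +wl: 0
  step 3. node 2  ⊔preds=⊥  new=3  stable
  step 4. node 3  ⊔preds=⊥  new=2  stable
  step 5. node 4  ⊔preds=3  new=0  old=⊥  +wl: 
  step 6. node 5  ⊔preds=⊥  new=4  stable
  step 7. node 0  ⊔preds=⊤  new=⊤  old=3  +wl: 1,4
  step 8. node 1  ⊔preds=⊤  new=⊤  stable
  step 9. node 4  ⊔preds=⊤  new=⊤  old=0  +wl: 

Least fixpoint reached:
  node 0: ⊤
  node 1: ⊤
  node 2: 3
  node 3: 2
  node 4: ⊤
  node 5: 4

⊤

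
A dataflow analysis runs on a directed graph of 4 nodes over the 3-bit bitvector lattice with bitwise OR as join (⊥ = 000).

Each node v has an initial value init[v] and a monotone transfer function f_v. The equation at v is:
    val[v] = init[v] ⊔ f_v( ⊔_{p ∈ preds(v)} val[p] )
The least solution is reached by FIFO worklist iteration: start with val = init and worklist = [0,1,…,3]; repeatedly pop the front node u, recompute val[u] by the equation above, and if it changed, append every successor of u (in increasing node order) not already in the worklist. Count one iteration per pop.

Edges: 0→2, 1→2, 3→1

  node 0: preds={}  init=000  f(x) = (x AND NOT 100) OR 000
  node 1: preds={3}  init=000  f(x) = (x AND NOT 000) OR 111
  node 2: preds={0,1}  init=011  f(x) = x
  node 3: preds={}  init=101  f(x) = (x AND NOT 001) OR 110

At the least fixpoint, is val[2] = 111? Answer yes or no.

Iteration log — 5 steps:
  step 1. node 0  ⊔preds=000  new=000  stable
  step 2. node 1  ⊔preds=101  new=111  old=000  +wl: 
  step 3. node 2  ⊔preds=111  new=111  old=011  +wl: 
  step 4. node 3  ⊔preds=000  new=111  old=101  +wl: 1
  step 5. node 1  ⊔preds=111  new=111  stable

Least fixpoint reached:
  node 0: 000
  node 1: 111
  node 2: 111
  node 3: 111

yes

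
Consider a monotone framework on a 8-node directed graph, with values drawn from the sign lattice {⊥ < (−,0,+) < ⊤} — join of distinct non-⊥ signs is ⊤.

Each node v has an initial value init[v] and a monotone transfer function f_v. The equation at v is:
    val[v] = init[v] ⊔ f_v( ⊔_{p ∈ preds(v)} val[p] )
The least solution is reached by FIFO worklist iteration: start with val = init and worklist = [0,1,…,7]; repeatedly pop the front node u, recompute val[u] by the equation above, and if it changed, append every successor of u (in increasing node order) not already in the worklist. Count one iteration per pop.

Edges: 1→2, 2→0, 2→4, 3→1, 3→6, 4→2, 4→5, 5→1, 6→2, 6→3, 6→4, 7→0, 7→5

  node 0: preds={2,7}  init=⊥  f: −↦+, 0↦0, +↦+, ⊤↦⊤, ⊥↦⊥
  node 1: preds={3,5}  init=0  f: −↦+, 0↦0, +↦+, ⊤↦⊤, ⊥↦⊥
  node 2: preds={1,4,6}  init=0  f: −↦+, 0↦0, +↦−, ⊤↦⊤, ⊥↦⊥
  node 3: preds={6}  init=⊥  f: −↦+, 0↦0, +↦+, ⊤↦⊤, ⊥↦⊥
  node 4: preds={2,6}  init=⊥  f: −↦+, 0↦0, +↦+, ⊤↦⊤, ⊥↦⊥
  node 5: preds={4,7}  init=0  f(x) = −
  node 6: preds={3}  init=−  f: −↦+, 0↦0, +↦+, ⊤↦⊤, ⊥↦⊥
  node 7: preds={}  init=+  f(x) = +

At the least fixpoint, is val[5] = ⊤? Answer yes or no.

yes

Trace (15 dequeues):
  [1] u=0 | in ⊤ | out ⊤ | prev ⊥ | push {}
  [2] u=1 | in 0 | out 0 | ==
  [3] u=2 | in ⊤ | out ⊤ | prev 0 | push {0}
  [4] u=3 | in − | out + | prev ⊥ | push {1}
  [5] u=4 | in ⊤ | out ⊤ | prev ⊥ | push {2}
  [6] u=5 | in ⊤ | out ⊤ | prev 0 | push {}
  [7] u=6 | in + | out ⊤ | prev − | push {3,4}
  [8] u=7 | in ⊥ | out + | ==
  [9] u=0 | in ⊤ | out ⊤ | ==
  [10] u=1 | in ⊤ | out ⊤ | prev 0 | push {}
  [11] u=2 | in ⊤ | out ⊤ | ==
  [12] u=3 | in ⊤ | out ⊤ | prev + | push {1,6}
  [13] u=4 | in ⊤ | out ⊤ | ==
  [14] u=1 | in ⊤ | out ⊤ | ==
  [15] u=6 | in ⊤ | out ⊤ | ==

Converged values:
  [0] ⊤
  [1] ⊤
  [2] ⊤
  [3] ⊤
  [4] ⊤
  [5] ⊤
  [6] ⊤
  [7] +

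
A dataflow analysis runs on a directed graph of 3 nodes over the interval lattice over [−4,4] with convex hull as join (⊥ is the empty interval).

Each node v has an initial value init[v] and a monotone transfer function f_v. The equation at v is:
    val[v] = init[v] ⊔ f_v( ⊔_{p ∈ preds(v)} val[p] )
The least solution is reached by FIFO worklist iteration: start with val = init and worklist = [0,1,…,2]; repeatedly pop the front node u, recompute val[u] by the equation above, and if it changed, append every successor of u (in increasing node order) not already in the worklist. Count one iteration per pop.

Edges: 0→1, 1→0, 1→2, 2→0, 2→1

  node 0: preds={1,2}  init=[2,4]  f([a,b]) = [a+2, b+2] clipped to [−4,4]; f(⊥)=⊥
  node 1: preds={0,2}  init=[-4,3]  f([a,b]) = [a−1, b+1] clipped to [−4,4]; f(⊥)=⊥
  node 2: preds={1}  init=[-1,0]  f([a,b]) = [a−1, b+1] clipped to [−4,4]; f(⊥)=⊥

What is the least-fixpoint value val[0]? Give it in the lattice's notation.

Trace (5 dequeues):
  [1] u=0 | in [-4,3] | out [-2,4] | prev [2,4] | push {}
  [2] u=1 | in [-2,4] | out [-4,4] | prev [-4,3] | push {0}
  [3] u=2 | in [-4,4] | out [-4,4] | prev [-1,0] | push {1}
  [4] u=0 | in [-4,4] | out [-2,4] | ==
  [5] u=1 | in [-4,4] | out [-4,4] | ==

Converged values:
  [0] [-2,4]
  [1] [-4,4]
  [2] [-4,4]

[-2,4]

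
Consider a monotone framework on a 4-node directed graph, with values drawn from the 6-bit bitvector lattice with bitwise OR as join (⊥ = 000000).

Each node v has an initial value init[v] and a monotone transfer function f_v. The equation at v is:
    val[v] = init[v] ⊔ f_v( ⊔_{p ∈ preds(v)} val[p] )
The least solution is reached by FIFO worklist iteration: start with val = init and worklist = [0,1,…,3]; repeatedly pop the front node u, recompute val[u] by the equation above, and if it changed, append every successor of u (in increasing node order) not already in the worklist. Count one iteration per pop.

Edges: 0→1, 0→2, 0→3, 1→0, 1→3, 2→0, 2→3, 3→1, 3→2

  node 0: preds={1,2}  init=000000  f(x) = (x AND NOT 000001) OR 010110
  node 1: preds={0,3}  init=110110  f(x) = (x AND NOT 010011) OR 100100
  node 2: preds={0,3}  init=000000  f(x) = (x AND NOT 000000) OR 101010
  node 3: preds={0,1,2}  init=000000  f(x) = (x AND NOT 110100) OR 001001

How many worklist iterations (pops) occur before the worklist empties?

Trace (9 dequeues):
  [1] u=0 | in 110110 | out 110110 | prev 000000 | push {}
  [2] u=1 | in 110110 | out 110110 | ==
  [3] u=2 | in 110110 | out 111110 | prev 000000 | push {0}
  [4] u=3 | in 111110 | out 001011 | prev 000000 | push {1,2}
  [5] u=0 | in 111110 | out 111110 | prev 110110 | push {3}
  [6] u=1 | in 111111 | out 111110 | prev 110110 | push {0}
  [7] u=2 | in 111111 | out 111111 | prev 111110 | push {}
  [8] u=3 | in 111111 | out 001011 | ==
  [9] u=0 | in 111111 | out 111110 | ==

Converged values:
  [0] 111110
  [1] 111110
  [2] 111111
  [3] 001011

9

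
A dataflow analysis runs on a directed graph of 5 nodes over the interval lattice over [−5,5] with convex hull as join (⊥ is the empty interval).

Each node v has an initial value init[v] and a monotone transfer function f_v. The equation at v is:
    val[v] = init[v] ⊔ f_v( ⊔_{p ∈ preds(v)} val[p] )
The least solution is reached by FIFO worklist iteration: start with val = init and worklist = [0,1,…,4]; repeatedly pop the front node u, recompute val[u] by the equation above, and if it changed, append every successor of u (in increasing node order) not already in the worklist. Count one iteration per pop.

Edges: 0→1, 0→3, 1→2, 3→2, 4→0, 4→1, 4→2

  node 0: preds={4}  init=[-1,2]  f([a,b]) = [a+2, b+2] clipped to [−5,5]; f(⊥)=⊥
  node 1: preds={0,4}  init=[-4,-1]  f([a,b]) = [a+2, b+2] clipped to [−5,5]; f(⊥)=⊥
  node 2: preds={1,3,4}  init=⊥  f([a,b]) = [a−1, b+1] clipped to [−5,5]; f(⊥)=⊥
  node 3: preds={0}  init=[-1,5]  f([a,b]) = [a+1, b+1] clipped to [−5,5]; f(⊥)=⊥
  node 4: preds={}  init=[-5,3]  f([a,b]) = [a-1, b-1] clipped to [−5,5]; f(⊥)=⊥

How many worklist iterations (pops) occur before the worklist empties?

Iteration log — 6 steps:
  step 1. node 0  ⊔preds=[-5,3]  new=[-3,5]  old=[-1,2]  +wl: 
  step 2. node 1  ⊔preds=[-5,5]  new=[-4,5]  old=[-4,-1]  +wl: 
  step 3. node 2  ⊔preds=[-5,5]  new=[-5,5]  old=⊥  +wl: 
  step 4. node 3  ⊔preds=[-3,5]  new=[-2,5]  old=[-1,5]  +wl: 2
  step 5. node 4  ⊔preds=⊥  new=[-5,3]  stable
  step 6. node 2  ⊔preds=[-5,5]  new=[-5,5]  stable

Least fixpoint reached:
  node 0: [-3,5]
  node 1: [-4,5]
  node 2: [-5,5]
  node 3: [-2,5]
  node 4: [-5,3]

6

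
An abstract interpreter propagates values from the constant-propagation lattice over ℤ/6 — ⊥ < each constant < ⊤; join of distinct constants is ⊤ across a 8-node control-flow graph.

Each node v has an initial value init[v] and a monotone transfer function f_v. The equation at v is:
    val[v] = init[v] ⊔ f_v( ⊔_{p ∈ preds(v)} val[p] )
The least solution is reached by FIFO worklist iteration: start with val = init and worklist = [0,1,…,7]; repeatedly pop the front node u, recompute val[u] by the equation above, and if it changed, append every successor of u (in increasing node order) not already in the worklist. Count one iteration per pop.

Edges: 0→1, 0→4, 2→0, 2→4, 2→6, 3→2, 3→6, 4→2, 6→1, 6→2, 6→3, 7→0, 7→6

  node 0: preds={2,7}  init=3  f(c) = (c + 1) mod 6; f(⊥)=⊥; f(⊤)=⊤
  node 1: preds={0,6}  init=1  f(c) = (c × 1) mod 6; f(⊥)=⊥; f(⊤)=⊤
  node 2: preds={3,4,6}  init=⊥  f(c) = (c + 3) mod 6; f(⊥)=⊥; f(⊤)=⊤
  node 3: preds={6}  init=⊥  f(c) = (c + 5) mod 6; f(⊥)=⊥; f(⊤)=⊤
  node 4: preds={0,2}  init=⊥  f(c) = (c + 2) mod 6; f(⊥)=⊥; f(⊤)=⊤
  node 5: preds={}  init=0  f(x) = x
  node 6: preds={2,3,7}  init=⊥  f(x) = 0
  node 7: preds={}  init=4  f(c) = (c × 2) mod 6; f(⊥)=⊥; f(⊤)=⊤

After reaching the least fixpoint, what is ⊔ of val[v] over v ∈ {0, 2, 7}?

⊤

Iteration log — 15 steps:
  step 1. node 0  ⊔preds=4  new=⊤  old=3  +wl: 
  step 2. node 1  ⊔preds=⊤  new=⊤  old=1  +wl: 
  step 3. node 2  ⊔preds=⊥  new=⊥  stable
  step 4. node 3  ⊔preds=⊥  new=⊥  stable
  step 5. node 4  ⊔preds=⊤  new=⊤  old=⊥  +wl: 2
  step 6. node 5  ⊔preds=⊥  new=0  stable
  step 7. node 6  ⊔preds=4  new=0  old=⊥  +wl: 1,3
  step 8. node 7  ⊔preds=⊥  new=4  stable
  step 9. node 2  ⊔preds=⊤  new=⊤  old=⊥  +wl: 0,4,6
  step 10. node 1  ⊔preds=⊤  new=⊤  stable
  step 11. node 3  ⊔preds=0  new=5  old=⊥  +wl: 2
  step 12. node 0  ⊔preds=⊤  new=⊤  stable
  step 13. node 4  ⊔preds=⊤  new=⊤  stable
  step 14. node 6  ⊔preds=⊤  new=0  stable
  step 15. node 2  ⊔preds=⊤  new=⊤  stable

Least fixpoint reached:
  node 0: ⊤
  node 1: ⊤
  node 2: ⊤
  node 3: 5
  node 4: ⊤
  node 5: 0
  node 6: 0
  node 7: 4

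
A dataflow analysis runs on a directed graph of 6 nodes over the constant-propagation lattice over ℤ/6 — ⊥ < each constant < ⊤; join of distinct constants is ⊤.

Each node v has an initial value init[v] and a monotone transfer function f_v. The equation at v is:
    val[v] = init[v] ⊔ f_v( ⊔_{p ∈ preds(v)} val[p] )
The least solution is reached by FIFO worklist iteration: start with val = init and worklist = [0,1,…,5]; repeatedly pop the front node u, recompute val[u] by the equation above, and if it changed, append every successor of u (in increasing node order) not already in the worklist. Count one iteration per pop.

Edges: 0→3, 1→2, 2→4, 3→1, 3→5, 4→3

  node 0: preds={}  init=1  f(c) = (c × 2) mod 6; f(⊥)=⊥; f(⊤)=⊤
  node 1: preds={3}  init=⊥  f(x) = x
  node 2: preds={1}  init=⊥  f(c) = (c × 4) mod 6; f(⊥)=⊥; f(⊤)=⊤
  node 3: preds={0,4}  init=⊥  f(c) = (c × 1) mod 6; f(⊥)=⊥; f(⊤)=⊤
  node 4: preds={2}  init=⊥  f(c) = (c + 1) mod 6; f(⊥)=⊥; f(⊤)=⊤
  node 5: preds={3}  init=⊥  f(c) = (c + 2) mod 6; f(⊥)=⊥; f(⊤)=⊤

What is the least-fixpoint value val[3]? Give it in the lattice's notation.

Iteration log — 15 steps:
  step 1. node 0  ⊔preds=⊥  new=1  stable
  step 2. node 1  ⊔preds=⊥  new=⊥  stable
  step 3. node 2  ⊔preds=⊥  new=⊥  stable
  step 4. node 3  ⊔preds=1  new=1  old=⊥  +wl: 1
  step 5. node 4  ⊔preds=⊥  new=⊥  stable
  step 6. node 5  ⊔preds=1  new=3  old=⊥  +wl: 
  step 7. node 1  ⊔preds=1  new=1  old=⊥  +wl: 2
  step 8. node 2  ⊔preds=1  new=4  old=⊥  +wl: 4
  step 9. node 4  ⊔preds=4  new=5  old=⊥  +wl: 3
  step 10. node 3  ⊔preds=⊤  new=⊤  old=1  +wl: 1,5
  step 11. node 1  ⊔preds=⊤  new=⊤  old=1  +wl: 2
  step 12. node 5  ⊔preds=⊤  new=⊤  old=3  +wl: 
  step 13. node 2  ⊔preds=⊤  new=⊤  old=4  +wl: 4
  step 14. node 4  ⊔preds=⊤  new=⊤  old=5  +wl: 3
  step 15. node 3  ⊔preds=⊤  new=⊤  stable

Least fixpoint reached:
  node 0: 1
  node 1: ⊤
  node 2: ⊤
  node 3: ⊤
  node 4: ⊤
  node 5: ⊤

⊤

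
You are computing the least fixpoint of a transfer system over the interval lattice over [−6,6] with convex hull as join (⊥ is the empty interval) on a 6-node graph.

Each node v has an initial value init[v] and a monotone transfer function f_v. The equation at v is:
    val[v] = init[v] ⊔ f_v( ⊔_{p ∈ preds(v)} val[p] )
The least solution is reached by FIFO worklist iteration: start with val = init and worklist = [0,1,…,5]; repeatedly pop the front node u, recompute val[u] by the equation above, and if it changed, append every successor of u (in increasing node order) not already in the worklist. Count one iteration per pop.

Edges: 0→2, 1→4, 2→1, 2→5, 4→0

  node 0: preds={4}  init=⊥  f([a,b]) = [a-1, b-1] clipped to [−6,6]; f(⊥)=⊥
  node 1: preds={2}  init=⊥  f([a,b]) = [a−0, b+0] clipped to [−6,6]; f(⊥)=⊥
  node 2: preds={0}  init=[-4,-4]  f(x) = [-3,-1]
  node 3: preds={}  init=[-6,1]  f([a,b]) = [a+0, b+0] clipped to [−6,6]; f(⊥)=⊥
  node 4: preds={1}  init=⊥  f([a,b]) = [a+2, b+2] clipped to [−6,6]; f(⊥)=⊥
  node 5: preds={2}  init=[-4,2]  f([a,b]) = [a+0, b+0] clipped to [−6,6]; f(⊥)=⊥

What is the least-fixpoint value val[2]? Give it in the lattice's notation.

Worklist (12 pops):
  #1 pop 0: in=⊥ → ⊥ (no change)
  #2 pop 1: in=[-4,-4] → [-4,-4] (was ⊥); enqueue []
  #3 pop 2: in=⊥ → [-4,-1] (was [-4,-4]); enqueue [1]
  #4 pop 3: in=⊥ → [-6,1] (no change)
  #5 pop 4: in=[-4,-4] → [-2,-2] (was ⊥); enqueue [0]
  #6 pop 5: in=[-4,-1] → [-4,2] (no change)
  #7 pop 1: in=[-4,-1] → [-4,-1] (was [-4,-4]); enqueue [4]
  #8 pop 0: in=[-2,-2] → [-3,-3] (was ⊥); enqueue [2]
  #9 pop 4: in=[-4,-1] → [-2,1] (was [-2,-2]); enqueue [0]
  #10 pop 2: in=[-3,-3] → [-4,-1] (no change)
  #11 pop 0: in=[-2,1] → [-3,0] (was [-3,-3]); enqueue [2]
  #12 pop 2: in=[-3,0] → [-4,-1] (no change)

Fixpoint:
  val[0] = [-3,0]
  val[1] = [-4,-1]
  val[2] = [-4,-1]
  val[3] = [-6,1]
  val[4] = [-2,1]
  val[5] = [-4,2]

[-4,-1]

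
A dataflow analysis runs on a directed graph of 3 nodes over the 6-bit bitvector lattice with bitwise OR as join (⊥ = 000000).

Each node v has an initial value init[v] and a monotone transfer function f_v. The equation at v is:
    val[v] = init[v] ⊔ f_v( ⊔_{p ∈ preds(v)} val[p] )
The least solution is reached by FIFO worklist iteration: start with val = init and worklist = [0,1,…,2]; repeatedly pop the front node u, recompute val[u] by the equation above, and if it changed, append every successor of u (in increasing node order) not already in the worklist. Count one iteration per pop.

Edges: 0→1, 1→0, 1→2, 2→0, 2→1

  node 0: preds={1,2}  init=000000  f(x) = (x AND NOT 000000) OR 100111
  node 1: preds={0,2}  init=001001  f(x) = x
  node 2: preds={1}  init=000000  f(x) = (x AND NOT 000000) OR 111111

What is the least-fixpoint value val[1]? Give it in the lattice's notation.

111111

Worklist (7 pops):
  #1 pop 0: in=001001 → 101111 (was 000000); enqueue []
  #2 pop 1: in=101111 → 101111 (was 001001); enqueue [0]
  #3 pop 2: in=101111 → 111111 (was 000000); enqueue [1]
  #4 pop 0: in=111111 → 111111 (was 101111); enqueue []
  #5 pop 1: in=111111 → 111111 (was 101111); enqueue [0,2]
  #6 pop 0: in=111111 → 111111 (no change)
  #7 pop 2: in=111111 → 111111 (no change)

Fixpoint:
  val[0] = 111111
  val[1] = 111111
  val[2] = 111111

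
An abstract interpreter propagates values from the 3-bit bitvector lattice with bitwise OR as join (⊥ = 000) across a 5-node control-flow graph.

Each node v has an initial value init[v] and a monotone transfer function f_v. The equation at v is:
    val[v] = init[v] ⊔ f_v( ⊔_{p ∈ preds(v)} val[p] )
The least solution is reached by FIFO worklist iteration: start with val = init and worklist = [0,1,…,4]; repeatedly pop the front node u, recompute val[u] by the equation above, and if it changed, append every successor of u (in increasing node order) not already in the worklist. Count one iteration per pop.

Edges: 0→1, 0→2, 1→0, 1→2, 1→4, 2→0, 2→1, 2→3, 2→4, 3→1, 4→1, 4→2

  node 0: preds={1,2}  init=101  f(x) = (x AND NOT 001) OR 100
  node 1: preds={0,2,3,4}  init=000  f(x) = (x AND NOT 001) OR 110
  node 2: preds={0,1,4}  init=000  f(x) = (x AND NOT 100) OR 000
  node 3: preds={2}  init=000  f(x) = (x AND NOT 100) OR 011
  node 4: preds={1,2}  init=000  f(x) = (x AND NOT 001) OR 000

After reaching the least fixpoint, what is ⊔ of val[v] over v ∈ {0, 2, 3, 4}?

111

Iteration log — 8 steps:
  step 1. node 0  ⊔preds=000  new=101  stable
  step 2. node 1  ⊔preds=101  new=110  old=000  +wl: 0
  step 3. node 2  ⊔preds=111  new=011  old=000  +wl: 1
  step 4. node 3  ⊔preds=011  new=011  old=000  +wl: 
  step 5. node 4  ⊔preds=111  new=110  old=000  +wl: 2
  step 6. node 0  ⊔preds=111  new=111  old=101  +wl: 
  step 7. node 1  ⊔preds=111  new=110  stable
  step 8. node 2  ⊔preds=111  new=011  stable

Least fixpoint reached:
  node 0: 111
  node 1: 110
  node 2: 011
  node 3: 011
  node 4: 110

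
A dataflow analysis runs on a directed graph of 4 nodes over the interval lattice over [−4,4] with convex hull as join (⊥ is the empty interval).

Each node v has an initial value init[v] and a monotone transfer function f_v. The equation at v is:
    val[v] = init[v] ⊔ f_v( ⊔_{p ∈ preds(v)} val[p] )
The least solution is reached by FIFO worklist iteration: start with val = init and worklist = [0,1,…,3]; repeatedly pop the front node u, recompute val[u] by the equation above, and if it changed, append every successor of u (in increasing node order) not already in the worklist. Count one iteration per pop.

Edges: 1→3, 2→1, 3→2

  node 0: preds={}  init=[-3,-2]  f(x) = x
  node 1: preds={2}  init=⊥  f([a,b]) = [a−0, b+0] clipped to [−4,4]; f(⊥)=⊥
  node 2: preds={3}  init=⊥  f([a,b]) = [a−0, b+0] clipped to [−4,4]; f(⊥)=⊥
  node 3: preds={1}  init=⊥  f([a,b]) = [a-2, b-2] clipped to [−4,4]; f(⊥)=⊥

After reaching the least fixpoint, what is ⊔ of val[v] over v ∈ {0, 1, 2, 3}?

[-3,-2]

Trace (4 dequeues):
  [1] u=0 | in ⊥ | out [-3,-2] | ==
  [2] u=1 | in ⊥ | out ⊥ | ==
  [3] u=2 | in ⊥ | out ⊥ | ==
  [4] u=3 | in ⊥ | out ⊥ | ==

Converged values:
  [0] [-3,-2]
  [1] ⊥
  [2] ⊥
  [3] ⊥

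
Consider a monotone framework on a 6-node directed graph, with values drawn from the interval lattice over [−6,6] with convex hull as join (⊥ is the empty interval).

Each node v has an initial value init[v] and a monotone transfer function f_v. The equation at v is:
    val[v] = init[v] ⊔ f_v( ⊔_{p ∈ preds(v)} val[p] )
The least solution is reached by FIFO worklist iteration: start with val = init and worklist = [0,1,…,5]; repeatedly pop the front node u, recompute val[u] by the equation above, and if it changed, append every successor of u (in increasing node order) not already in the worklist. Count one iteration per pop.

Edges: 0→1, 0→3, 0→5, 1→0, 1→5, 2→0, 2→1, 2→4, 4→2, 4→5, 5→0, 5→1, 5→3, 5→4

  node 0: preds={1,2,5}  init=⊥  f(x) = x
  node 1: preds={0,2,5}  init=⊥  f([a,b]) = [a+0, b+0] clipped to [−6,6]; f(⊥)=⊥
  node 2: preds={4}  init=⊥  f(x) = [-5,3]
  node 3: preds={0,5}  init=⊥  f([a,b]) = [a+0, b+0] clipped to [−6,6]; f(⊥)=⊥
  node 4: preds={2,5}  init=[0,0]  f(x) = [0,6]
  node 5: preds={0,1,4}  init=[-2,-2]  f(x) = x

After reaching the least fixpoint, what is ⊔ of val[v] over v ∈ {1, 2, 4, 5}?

Iteration log — 16 steps:
  step 1. node 0  ⊔preds=[-2,-2]  new=[-2,-2]  old=⊥  +wl: 
  step 2. node 1  ⊔preds=[-2,-2]  new=[-2,-2]  old=⊥  +wl: 0
  step 3. node 2  ⊔preds=[0,0]  new=[-5,3]  old=⊥  +wl: 1
  step 4. node 3  ⊔preds=[-2,-2]  new=[-2,-2]  old=⊥  +wl: 
  step 5. node 4  ⊔preds=[-5,3]  new=[0,6]  old=[0,0]  +wl: 2
  step 6. node 5  ⊔preds=[-2,6]  new=[-2,6]  old=[-2,-2]  +wl: 3,4
  step 7. node 0  ⊔preds=[-5,6]  new=[-5,6]  old=[-2,-2]  +wl: 5
  step 8. node 1  ⊔preds=[-5,6]  new=[-5,6]  old=[-2,-2]  +wl: 0
  step 9. node 2  ⊔preds=[0,6]  new=[-5,3]  stable
  step 10. node 3  ⊔preds=[-5,6]  new=[-5,6]  old=[-2,-2]  +wl: 
  step 11. node 4  ⊔preds=[-5,6]  new=[0,6]  stable
  step 12. node 5  ⊔preds=[-5,6]  new=[-5,6]  old=[-2,6]  +wl: 1,3,4
  step 13. node 0  ⊔preds=[-5,6]  new=[-5,6]  stable
  step 14. node 1  ⊔preds=[-5,6]  new=[-5,6]  stable
  step 15. node 3  ⊔preds=[-5,6]  new=[-5,6]  stable
  step 16. node 4  ⊔preds=[-5,6]  new=[0,6]  stable

Least fixpoint reached:
  node 0: [-5,6]
  node 1: [-5,6]
  node 2: [-5,3]
  node 3: [-5,6]
  node 4: [0,6]
  node 5: [-5,6]

[-5,6]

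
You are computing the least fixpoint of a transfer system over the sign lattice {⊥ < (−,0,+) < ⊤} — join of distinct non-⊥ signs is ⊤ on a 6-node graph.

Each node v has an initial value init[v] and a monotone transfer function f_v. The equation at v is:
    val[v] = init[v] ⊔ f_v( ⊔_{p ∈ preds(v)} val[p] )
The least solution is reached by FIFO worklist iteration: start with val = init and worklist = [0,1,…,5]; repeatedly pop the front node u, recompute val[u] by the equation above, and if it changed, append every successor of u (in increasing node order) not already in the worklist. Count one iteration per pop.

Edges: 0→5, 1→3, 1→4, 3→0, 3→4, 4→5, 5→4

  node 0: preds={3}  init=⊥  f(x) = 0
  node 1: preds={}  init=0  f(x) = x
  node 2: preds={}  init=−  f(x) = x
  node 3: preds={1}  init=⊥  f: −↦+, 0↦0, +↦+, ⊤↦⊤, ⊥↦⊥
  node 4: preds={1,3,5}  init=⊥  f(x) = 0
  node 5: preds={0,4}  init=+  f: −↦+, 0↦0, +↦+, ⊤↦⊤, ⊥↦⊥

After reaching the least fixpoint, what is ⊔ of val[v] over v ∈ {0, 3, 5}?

Trace (8 dequeues):
  [1] u=0 | in ⊥ | out 0 | prev ⊥ | push {}
  [2] u=1 | in ⊥ | out 0 | ==
  [3] u=2 | in ⊥ | out − | ==
  [4] u=3 | in 0 | out 0 | prev ⊥ | push {0}
  [5] u=4 | in ⊤ | out 0 | prev ⊥ | push {}
  [6] u=5 | in 0 | out ⊤ | prev + | push {4}
  [7] u=0 | in 0 | out 0 | ==
  [8] u=4 | in ⊤ | out 0 | ==

Converged values:
  [0] 0
  [1] 0
  [2] −
  [3] 0
  [4] 0
  [5] ⊤

⊤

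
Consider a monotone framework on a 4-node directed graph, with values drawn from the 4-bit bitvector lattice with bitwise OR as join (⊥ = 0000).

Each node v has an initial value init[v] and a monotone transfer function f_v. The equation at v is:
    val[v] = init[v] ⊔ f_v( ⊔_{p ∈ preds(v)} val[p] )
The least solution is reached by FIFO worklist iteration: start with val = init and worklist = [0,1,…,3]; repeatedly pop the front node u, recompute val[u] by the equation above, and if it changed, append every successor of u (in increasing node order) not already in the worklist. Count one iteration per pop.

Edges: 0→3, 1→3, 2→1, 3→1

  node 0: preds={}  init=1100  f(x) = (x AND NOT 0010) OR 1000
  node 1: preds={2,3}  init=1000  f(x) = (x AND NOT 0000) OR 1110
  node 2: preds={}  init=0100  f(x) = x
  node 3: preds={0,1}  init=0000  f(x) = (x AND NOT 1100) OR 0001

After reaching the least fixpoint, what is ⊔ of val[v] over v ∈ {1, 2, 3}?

Trace (6 dequeues):
  [1] u=0 | in 0000 | out 1100 | ==
  [2] u=1 | in 0100 | out 1110 | prev 1000 | push {}
  [3] u=2 | in 0000 | out 0100 | ==
  [4] u=3 | in 1110 | out 0011 | prev 0000 | push {1}
  [5] u=1 | in 0111 | out 1111 | prev 1110 | push {3}
  [6] u=3 | in 1111 | out 0011 | ==

Converged values:
  [0] 1100
  [1] 1111
  [2] 0100
  [3] 0011

1111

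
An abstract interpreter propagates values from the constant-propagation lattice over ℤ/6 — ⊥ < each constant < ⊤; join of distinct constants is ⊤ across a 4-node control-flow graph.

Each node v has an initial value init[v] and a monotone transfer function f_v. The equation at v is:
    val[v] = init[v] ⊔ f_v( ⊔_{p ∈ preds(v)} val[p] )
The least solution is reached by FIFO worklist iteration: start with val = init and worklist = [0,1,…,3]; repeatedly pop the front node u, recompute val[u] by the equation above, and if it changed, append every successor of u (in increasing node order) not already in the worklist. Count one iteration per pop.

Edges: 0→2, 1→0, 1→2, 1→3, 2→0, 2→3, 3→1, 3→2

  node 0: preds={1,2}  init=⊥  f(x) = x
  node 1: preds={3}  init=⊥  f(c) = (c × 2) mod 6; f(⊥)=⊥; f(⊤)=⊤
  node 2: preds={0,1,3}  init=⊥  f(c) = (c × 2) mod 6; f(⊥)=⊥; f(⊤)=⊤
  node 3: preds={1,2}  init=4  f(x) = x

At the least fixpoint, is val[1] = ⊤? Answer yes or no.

Worklist (9 pops):
  #1 pop 0: in=⊥ → ⊥ (no change)
  #2 pop 1: in=4 → 2 (was ⊥); enqueue [0]
  #3 pop 2: in=⊤ → ⊤ (was ⊥); enqueue []
  #4 pop 3: in=⊤ → ⊤ (was 4); enqueue [1,2]
  #5 pop 0: in=⊤ → ⊤ (was ⊥); enqueue []
  #6 pop 1: in=⊤ → ⊤ (was 2); enqueue [0,3]
  #7 pop 2: in=⊤ → ⊤ (no change)
  #8 pop 0: in=⊤ → ⊤ (no change)
  #9 pop 3: in=⊤ → ⊤ (no change)

Fixpoint:
  val[0] = ⊤
  val[1] = ⊤
  val[2] = ⊤
  val[3] = ⊤

yes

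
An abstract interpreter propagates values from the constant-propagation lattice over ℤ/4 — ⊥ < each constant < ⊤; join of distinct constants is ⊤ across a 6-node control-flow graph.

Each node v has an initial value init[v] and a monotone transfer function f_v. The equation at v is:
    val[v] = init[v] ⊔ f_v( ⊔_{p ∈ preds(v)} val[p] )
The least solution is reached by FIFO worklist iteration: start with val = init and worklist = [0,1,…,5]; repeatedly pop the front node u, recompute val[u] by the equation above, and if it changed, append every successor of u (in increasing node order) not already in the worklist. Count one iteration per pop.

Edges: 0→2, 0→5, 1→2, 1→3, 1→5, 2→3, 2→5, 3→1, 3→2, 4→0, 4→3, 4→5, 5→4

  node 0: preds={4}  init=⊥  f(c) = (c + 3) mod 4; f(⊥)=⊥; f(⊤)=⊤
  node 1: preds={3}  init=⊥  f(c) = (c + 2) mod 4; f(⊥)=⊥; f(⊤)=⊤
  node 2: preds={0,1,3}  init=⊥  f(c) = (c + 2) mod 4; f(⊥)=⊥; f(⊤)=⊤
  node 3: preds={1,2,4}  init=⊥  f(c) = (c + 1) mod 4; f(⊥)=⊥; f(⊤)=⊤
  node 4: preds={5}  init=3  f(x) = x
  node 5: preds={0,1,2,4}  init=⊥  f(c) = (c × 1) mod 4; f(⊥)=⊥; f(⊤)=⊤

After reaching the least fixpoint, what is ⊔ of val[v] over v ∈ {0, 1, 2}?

⊤

Iteration log — 14 steps:
  step 1. node 0  ⊔preds=3  new=2  old=⊥  +wl: 
  step 2. node 1  ⊔preds=⊥  new=⊥  stable
  step 3. node 2  ⊔preds=2  new=0  old=⊥  +wl: 
  step 4. node 3  ⊔preds=⊤  new=⊤  old=⊥  +wl: 1,2
  step 5. node 4  ⊔preds=⊥  new=3  stable
  step 6. node 5  ⊔preds=⊤  new=⊤  old=⊥  +wl: 4
  step 7. node 1  ⊔preds=⊤  new=⊤  old=⊥  +wl: 3,5
  step 8. node 2  ⊔preds=⊤  new=⊤  old=0  +wl: 
  step 9. node 4  ⊔preds=⊤  new=⊤  old=3  +wl: 0
  step 10. node 3  ⊔preds=⊤  new=⊤  stable
  step 11. node 5  ⊔preds=⊤  new=⊤  stable
  step 12. node 0  ⊔preds=⊤  new=⊤  old=2  +wl: 2,5
  step 13. node 2  ⊔preds=⊤  new=⊤  stable
  step 14. node 5  ⊔preds=⊤  new=⊤  stable

Least fixpoint reached:
  node 0: ⊤
  node 1: ⊤
  node 2: ⊤
  node 3: ⊤
  node 4: ⊤
  node 5: ⊤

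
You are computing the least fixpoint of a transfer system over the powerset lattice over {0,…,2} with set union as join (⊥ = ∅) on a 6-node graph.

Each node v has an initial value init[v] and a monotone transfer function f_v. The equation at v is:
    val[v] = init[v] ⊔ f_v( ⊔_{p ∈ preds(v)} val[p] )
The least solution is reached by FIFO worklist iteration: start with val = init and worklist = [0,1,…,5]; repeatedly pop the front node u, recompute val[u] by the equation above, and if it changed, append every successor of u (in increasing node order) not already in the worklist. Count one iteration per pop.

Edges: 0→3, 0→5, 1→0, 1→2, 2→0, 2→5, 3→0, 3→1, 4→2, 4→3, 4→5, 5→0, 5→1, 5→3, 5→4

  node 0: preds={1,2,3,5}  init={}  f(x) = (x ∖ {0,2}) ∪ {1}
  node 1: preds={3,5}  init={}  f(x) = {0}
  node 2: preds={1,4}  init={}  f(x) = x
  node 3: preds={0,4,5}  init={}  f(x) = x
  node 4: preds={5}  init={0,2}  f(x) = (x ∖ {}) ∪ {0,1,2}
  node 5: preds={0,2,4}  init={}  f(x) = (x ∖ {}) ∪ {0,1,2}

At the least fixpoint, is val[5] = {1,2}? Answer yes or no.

no

Iteration log — 13 steps:
  step 1. node 0  ⊔preds={}  new={1}  old={}  +wl: 
  step 2. node 1  ⊔preds={}  new={0}  old={}  +wl: 0
  step 3. node 2  ⊔preds={0,2}  new={0,2}  old={}  +wl: 
  step 4. node 3  ⊔preds={0,1,2}  new={0,1,2}  old={}  +wl: 1
  step 5. node 4  ⊔preds={}  new={0,1,2}  old={0,2}  +wl: 2,3
  step 6. node 5  ⊔preds={0,1,2}  new={0,1,2}  old={}  +wl: 4
  step 7. node 0  ⊔preds={0,1,2}  new={1}  stable
  step 8. node 1  ⊔preds={0,1,2}  new={0}  stable
  step 9. node 2  ⊔preds={0,1,2}  new={0,1,2}  old={0,2}  +wl: 0,5
  step 10. node 3  ⊔preds={0,1,2}  new={0,1,2}  stable
  step 11. node 4  ⊔preds={0,1,2}  new={0,1,2}  stable
  step 12. node 0  ⊔preds={0,1,2}  new={1}  stable
  step 13. node 5  ⊔preds={0,1,2}  new={0,1,2}  stable

Least fixpoint reached:
  node 0: {1}
  node 1: {0}
  node 2: {0,1,2}
  node 3: {0,1,2}
  node 4: {0,1,2}
  node 5: {0,1,2}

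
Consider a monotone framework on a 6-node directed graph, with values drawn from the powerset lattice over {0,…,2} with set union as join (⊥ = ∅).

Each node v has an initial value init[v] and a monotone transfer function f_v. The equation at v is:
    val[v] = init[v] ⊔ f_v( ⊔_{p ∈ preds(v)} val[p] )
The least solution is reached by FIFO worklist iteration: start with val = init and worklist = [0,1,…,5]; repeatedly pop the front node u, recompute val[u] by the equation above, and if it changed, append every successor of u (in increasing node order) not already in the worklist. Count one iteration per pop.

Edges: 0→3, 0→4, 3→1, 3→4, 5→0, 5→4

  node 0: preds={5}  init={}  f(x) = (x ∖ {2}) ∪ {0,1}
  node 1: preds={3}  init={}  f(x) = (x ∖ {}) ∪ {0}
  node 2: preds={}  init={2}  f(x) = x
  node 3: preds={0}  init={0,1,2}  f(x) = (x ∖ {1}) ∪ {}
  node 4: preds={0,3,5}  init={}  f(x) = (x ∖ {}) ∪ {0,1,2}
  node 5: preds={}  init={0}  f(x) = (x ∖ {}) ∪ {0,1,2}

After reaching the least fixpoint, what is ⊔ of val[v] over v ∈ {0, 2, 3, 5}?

{0,1,2}

Trace (8 dequeues):
  [1] u=0 | in {0} | out {0,1} | prev {} | push {}
  [2] u=1 | in {0,1,2} | out {0,1,2} | prev {} | push {}
  [3] u=2 | in {} | out {2} | ==
  [4] u=3 | in {0,1} | out {0,1,2} | ==
  [5] u=4 | in {0,1,2} | out {0,1,2} | prev {} | push {}
  [6] u=5 | in {} | out {0,1,2} | prev {0} | push {0,4}
  [7] u=0 | in {0,1,2} | out {0,1} | ==
  [8] u=4 | in {0,1,2} | out {0,1,2} | ==

Converged values:
  [0] {0,1}
  [1] {0,1,2}
  [2] {2}
  [3] {0,1,2}
  [4] {0,1,2}
  [5] {0,1,2}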